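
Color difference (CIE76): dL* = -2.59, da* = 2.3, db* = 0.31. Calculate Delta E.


Formula: Delta E = sqrt(dL*^2 + da*^2 + db*^2)
Step 1: dL*^2 = (-2.59)^2 = 6.7081
Step 2: da*^2 = 2.3^2 = 5.29
Step 3: db*^2 = 0.31^2 = 0.0961
Step 4: Sum = 6.7081 + 5.29 + 0.0961 = 12.0942
Step 5: Delta E = sqrt(12.0942) = 3.48

3.48 Delta E


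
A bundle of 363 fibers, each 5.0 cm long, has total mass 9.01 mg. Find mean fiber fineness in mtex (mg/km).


Formula: fineness (mtex) = mass (mg) / total length (km) = (mass_mg / total_length_m) * 1000
Step 1: Convert fiber length: 5.0 cm = 0.05 m
Step 2: Total fiber length = 363 * 0.05 = 18.15 m
Step 3: Linear density = 9.01 mg / 18.15 m = 0.4964 mg/m
Step 4: fineness = 0.4964 * 1000 = 496.4 mtex

496.4 mtex


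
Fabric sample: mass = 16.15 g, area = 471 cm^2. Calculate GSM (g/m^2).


Formula: GSM = mass_g / area_m2
Step 1: Convert area: 471 cm^2 = 471 / 10000 = 0.0471 m^2
Step 2: GSM = 16.15 g / 0.0471 m^2 = 342.9 g/m^2

342.9 g/m^2


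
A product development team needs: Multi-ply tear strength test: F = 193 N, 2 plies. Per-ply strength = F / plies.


Formula: Per-ply strength = Total force / Number of plies
Per-ply = 193 N / 2
Per-ply = 96.5 N

96.5 N


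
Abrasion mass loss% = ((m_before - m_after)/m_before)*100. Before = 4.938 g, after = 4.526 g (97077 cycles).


Formula: Mass loss% = ((m_before - m_after) / m_before) * 100
Step 1: Mass loss = 4.938 - 4.526 = 0.412 g
Step 2: Ratio = 0.412 / 4.938 = 0.0834346
Step 3: Mass loss% = 0.0834346 * 100 = 8.34346% ≈ 8.34%

8.34%


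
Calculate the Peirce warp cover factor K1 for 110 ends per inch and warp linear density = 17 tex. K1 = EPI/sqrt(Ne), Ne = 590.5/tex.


Formula: K1 = EPI / sqrt(Ne), with Ne = 590.5 / tex_warp
Step 1: Ne = 590.5 / 17 = 34.735
Step 2: sqrt(Ne) = sqrt(34.735) = 5.8936
Step 3: K1 = 110 / 5.8936 = 18.7

18.7


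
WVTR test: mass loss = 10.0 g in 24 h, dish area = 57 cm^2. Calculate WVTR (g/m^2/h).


Formula: WVTR = mass_loss / (area * time)
Step 1: Convert area: 57 cm^2 = 0.0057 m^2
Step 2: WVTR = 10.0 g / (0.0057 m^2 * 24 h)
Step 3: WVTR = 10.0 / 0.1368 = 73.1 g/m^2/h

73.1 g/m^2/h


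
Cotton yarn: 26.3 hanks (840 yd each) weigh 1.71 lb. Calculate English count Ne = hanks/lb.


Formula: Ne = hanks / mass_lb
Substituting: Ne = 26.3 / 1.71
Ne = 15.4

15.4 Ne


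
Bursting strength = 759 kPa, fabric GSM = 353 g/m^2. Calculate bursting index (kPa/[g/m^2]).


Formula: Bursting Index = Bursting Strength / Fabric GSM
BI = 759 kPa / 353 g/m^2
BI = 2.150 kPa/(g/m^2)

2.150 kPa/(g/m^2)


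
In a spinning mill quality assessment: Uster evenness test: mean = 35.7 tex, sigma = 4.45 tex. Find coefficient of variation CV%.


Formula: CV% = (standard deviation / mean) * 100
Step 1: Ratio = 4.45 / 35.7 = 0.12465
Step 2: CV% = 0.12465 * 100 = 12.465% ≈ 12.5%

12.5%


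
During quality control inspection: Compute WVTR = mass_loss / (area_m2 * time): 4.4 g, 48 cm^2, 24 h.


Formula: WVTR = mass_loss / (area * time)
Step 1: Convert area: 48 cm^2 = 0.0048 m^2
Step 2: WVTR = 4.4 g / (0.0048 m^2 * 24 h)
Step 3: WVTR = 4.4 / 0.1152 = 38.2 g/m^2/h

38.2 g/m^2/h


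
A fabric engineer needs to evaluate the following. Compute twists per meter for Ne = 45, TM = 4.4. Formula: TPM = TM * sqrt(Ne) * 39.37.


Formula: TPM = TM * sqrt(Ne) * 39.37
Step 1: sqrt(Ne) = sqrt(45) = 6.7082
Step 2: TM * sqrt(Ne) = 4.4 * 6.7082 = 29.5161
Step 3: TPM = 29.5161 * 39.37 = 1162 twists/m

1162 twists/m


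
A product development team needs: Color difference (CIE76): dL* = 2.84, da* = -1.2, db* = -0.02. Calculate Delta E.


Formula: Delta E = sqrt(dL*^2 + da*^2 + db*^2)
Step 1: dL*^2 = 2.84^2 = 8.0656
Step 2: da*^2 = (-1.2)^2 = 1.44
Step 3: db*^2 = (-0.02)^2 = 0.0004
Step 4: Sum = 8.0656 + 1.44 + 0.0004 = 9.506
Step 5: Delta E = sqrt(9.506) = 3.08

3.08 Delta E


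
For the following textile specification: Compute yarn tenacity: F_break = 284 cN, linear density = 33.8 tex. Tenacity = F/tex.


Formula: Tenacity = Breaking force / Linear density
Tenacity = 284 cN / 33.8 tex
Tenacity = 8.40 cN/tex

8.40 cN/tex


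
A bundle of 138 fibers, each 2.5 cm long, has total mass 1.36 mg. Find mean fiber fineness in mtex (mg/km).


Formula: fineness (mtex) = mass (mg) / total length (km) = (mass_mg / total_length_m) * 1000
Step 1: Convert fiber length: 2.5 cm = 0.025 m
Step 2: Total fiber length = 138 * 0.025 = 3.45 m
Step 3: Linear density = 1.36 mg / 3.45 m = 0.3942 mg/m
Step 4: fineness = 0.3942 * 1000 = 394.2 mtex

394.2 mtex


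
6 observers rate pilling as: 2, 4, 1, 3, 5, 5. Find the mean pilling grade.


Formula: Mean = sum / count
Sum = 2 + 4 + 1 + 3 + 5 + 5 = 20
Mean = 20 / 6 = 3.3

3.3


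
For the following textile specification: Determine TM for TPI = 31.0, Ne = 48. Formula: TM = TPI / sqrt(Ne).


Formula: TM = TPI / sqrt(Ne)
Step 1: sqrt(Ne) = sqrt(48) = 6.9282
Step 2: TM = 31.0 / 6.9282 = 4.47

4.47 TM


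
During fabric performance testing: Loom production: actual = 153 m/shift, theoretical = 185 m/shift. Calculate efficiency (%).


Formula: Efficiency% = (Actual output / Theoretical output) * 100
Efficiency% = (153 / 185) * 100
Efficiency% = 0.827027 * 100 = 82.7027% ≈ 82.7%

82.7%


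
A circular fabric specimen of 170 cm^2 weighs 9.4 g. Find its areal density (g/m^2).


Formula: GSM = mass_g / area_m2
Step 1: Convert area: 170 cm^2 = 170 / 10000 = 0.017 m^2
Step 2: GSM = 9.4 g / 0.017 m^2 = 552.9 g/m^2

552.9 g/m^2


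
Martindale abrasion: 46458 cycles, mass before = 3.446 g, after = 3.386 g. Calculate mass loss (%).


Formula: Mass loss% = ((m_before - m_after) / m_before) * 100
Step 1: Mass loss = 3.446 - 3.386 = 0.06 g
Step 2: Ratio = 0.06 / 3.446 = 0.0174115
Step 3: Mass loss% = 0.0174115 * 100 = 1.74115% ≈ 1.74%

1.74%


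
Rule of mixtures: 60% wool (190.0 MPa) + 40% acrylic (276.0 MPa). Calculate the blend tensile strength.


Formula: Blend property = (fraction_A * property_A) + (fraction_B * property_B)
Step 1: Contribution A = 60/100 * 190.0 MPa = 114.0 MPa
Step 2: Contribution B = 40/100 * 276.0 MPa = 110.4 MPa
Step 3: Blend tensile strength = 114.0 + 110.4 = 224.4 MPa

224.4 MPa


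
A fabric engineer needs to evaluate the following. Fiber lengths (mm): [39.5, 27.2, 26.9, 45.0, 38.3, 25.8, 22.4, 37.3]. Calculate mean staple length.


Formula: Mean = sum of lengths / count
Sum = 39.5 + 27.2 + 26.9 + 45.0 + 38.3 + 25.8 + 22.4 + 37.3
Sum = 262.4 mm
Mean = 262.4 / 8 = 32.80 mm

32.80 mm


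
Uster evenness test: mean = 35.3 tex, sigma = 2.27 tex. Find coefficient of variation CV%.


Formula: CV% = (standard deviation / mean) * 100
Step 1: Ratio = 2.27 / 35.3 = 0.064306
Step 2: CV% = 0.064306 * 100 = 6.4306% ≈ 6.4%

6.4%


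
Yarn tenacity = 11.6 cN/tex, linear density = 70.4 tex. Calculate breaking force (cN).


Formula: Breaking force = Tenacity * Linear density
F = 11.6 cN/tex * 70.4 tex
F = 816.64 cN

816.64 cN


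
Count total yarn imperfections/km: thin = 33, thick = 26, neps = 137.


Formula: Total = thin places + thick places + neps
Total = 33 + 26 + 137
Total = 196 imperfections/km

196 imperfections/km


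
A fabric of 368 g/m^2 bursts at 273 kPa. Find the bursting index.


Formula: Bursting Index = Bursting Strength / Fabric GSM
BI = 273 kPa / 368 g/m^2
BI = 0.742 kPa/(g/m^2)

0.742 kPa/(g/m^2)


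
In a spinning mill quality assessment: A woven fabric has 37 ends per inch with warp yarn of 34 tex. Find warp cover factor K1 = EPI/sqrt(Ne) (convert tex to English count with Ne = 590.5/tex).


Formula: K1 = EPI / sqrt(Ne), with Ne = 590.5 / tex_warp
Step 1: Ne = 590.5 / 34 = 17.368
Step 2: sqrt(Ne) = sqrt(17.368) = 4.1675
Step 3: K1 = 37 / 4.1675 = 8.9

8.9


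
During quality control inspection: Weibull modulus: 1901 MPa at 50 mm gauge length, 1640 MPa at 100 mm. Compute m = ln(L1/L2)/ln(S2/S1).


Formula: m = ln(L1/L2) / ln(S2/S1)
Step 1: ln(L1/L2) = ln(50/100) = -0.69315
Step 2: S2/S1 = 1640/1901 = 0.8627
Step 3: ln(S2/S1) = ln(0.8627) = -0.14769
Step 4: m = -0.69315 / -0.14769 = 4.69

4.69 (Weibull m)


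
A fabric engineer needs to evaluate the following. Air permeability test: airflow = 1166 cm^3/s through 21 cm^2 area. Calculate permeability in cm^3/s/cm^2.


Formula: Air Permeability = Airflow / Test Area
AP = 1166 cm^3/s / 21 cm^2
AP = 55.5 cm^3/s/cm^2

55.5 cm^3/s/cm^2


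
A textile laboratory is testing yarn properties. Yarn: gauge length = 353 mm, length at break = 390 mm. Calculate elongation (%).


Formula: Elongation (%) = ((L_break - L0) / L0) * 100
Step 1: Extension = 390 - 353 = 37 mm
Step 2: Elongation = (37 / 353) * 100
Step 3: Elongation = 0.104816 * 100 = 10.4816% ≈ 10.5%

10.5%


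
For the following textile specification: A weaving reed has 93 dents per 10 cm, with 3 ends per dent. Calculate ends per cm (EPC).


Formula: EPC = (dents per 10 cm * ends per dent) / 10
Step 1: Total ends per 10 cm = 93 * 3 = 279
Step 2: EPC = 279 / 10 = 27.9 ends/cm

27.9 ends/cm


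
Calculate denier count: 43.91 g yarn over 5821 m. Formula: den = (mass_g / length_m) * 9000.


Formula: den = (mass_g / length_m) * 9000
Substituting: den = (43.91 / 5821) * 9000
Intermediate: 43.91 / 5821 = 0.00754338 g/m
den = 0.00754338 * 9000 = 67.9 denier

67.9 denier


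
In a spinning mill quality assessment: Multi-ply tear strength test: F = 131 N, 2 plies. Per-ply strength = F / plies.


Formula: Per-ply strength = Total force / Number of plies
Per-ply = 131 N / 2
Per-ply = 65.5 N

65.5 N


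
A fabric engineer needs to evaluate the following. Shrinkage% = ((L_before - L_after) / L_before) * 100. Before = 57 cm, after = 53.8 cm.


Formula: Shrinkage% = ((L_before - L_after) / L_before) * 100
Step 1: Shrinkage = 57 - 53.8 = 3.2 cm
Step 2: Shrinkage% = (3.2 / 57) * 100
Step 3: Shrinkage% = 0.05614 * 100 = 5.614% ≈ 5.6%

5.6%


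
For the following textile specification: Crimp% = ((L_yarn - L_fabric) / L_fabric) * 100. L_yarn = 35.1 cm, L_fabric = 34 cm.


Formula: Crimp% = ((L_yarn - L_fabric) / L_fabric) * 100
Step 1: Extension = 35.1 - 34 = 1.1 cm
Step 2: Crimp% = (1.1 / 34) * 100
Step 3: Crimp% = 0.032353 * 100 = 3.2353% ≈ 3.2%

3.2%


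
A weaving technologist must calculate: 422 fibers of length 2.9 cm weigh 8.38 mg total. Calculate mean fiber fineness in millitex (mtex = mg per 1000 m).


Formula: fineness (mtex) = mass (mg) / total length (km) = (mass_mg / total_length_m) * 1000
Step 1: Convert fiber length: 2.9 cm = 0.029 m
Step 2: Total fiber length = 422 * 0.029 = 12.238 m
Step 3: Linear density = 8.38 mg / 12.238 m = 0.6848 mg/m
Step 4: fineness = 0.6848 * 1000 = 684.8 mtex

684.8 mtex


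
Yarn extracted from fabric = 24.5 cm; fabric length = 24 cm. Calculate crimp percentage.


Formula: Crimp% = ((L_yarn - L_fabric) / L_fabric) * 100
Step 1: Extension = 24.5 - 24 = 0.5 cm
Step 2: Crimp% = (0.5 / 24) * 100
Step 3: Crimp% = 0.020833 * 100 = 2.0833% ≈ 2.1%

2.1%


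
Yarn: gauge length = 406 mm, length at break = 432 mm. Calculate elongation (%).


Formula: Elongation (%) = ((L_break - L0) / L0) * 100
Step 1: Extension = 432 - 406 = 26 mm
Step 2: Elongation = (26 / 406) * 100
Step 3: Elongation = 0.064039 * 100 = 6.4039% ≈ 6.4%

6.4%


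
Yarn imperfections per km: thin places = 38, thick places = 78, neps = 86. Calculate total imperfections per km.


Formula: Total = thin places + thick places + neps
Total = 38 + 78 + 86
Total = 202 imperfections/km

202 imperfections/km


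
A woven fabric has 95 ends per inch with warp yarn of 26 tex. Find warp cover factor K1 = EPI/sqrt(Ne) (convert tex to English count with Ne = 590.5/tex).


Formula: K1 = EPI / sqrt(Ne), with Ne = 590.5 / tex_warp
Step 1: Ne = 590.5 / 26 = 22.712
Step 2: sqrt(Ne) = sqrt(22.712) = 4.7657
Step 3: K1 = 95 / 4.7657 = 19.9

19.9


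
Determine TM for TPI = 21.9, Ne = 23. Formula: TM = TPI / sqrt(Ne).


Formula: TM = TPI / sqrt(Ne)
Step 1: sqrt(Ne) = sqrt(23) = 4.7958
Step 2: TM = 21.9 / 4.7958 = 4.57

4.57 TM


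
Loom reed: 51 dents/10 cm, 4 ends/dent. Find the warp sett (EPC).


Formula: EPC = (dents per 10 cm * ends per dent) / 10
Step 1: Total ends per 10 cm = 51 * 4 = 204
Step 2: EPC = 204 / 10 = 20.4 ends/cm

20.4 ends/cm


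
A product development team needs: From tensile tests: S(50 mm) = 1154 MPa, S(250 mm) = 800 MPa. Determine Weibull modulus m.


Formula: m = ln(L1/L2) / ln(S2/S1)
Step 1: ln(L1/L2) = ln(50/250) = -1.60944
Step 2: S2/S1 = 800/1154 = 0.69324
Step 3: ln(S2/S1) = ln(0.69324) = -0.36638
Step 4: m = -1.60944 / -0.36638 = 4.39

4.39 (Weibull m)


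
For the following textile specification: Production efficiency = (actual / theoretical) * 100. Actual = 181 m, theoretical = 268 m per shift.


Formula: Efficiency% = (Actual output / Theoretical output) * 100
Efficiency% = (181 / 268) * 100
Efficiency% = 0.675373 * 100 = 67.5373% ≈ 67.5%

67.5%


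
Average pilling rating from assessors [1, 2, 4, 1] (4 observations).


Formula: Mean = sum / count
Sum = 1 + 2 + 4 + 1 = 8
Mean = 8 / 4 = 2.0

2.0


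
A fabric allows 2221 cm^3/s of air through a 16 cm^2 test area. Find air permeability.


Formula: Air Permeability = Airflow / Test Area
AP = 2221 cm^3/s / 16 cm^2
AP = 138.8 cm^3/s/cm^2

138.8 cm^3/s/cm^2


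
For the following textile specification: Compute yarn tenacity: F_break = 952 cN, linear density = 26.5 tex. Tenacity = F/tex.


Formula: Tenacity = Breaking force / Linear density
Tenacity = 952 cN / 26.5 tex
Tenacity = 35.92 cN/tex

35.92 cN/tex


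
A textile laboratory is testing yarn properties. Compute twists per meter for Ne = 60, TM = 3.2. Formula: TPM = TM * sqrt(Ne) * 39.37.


Formula: TPM = TM * sqrt(Ne) * 39.37
Step 1: sqrt(Ne) = sqrt(60) = 7.746
Step 2: TM * sqrt(Ne) = 3.2 * 7.746 = 24.7872
Step 3: TPM = 24.7872 * 39.37 = 976 twists/m

976 twists/m


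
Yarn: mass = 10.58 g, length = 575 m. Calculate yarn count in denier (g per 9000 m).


Formula: den = (mass_g / length_m) * 9000
Substituting: den = (10.58 / 575) * 9000
Intermediate: 10.58 / 575 = 0.0184 g/m
den = 0.0184 * 9000 = 165.6 denier

165.6 denier


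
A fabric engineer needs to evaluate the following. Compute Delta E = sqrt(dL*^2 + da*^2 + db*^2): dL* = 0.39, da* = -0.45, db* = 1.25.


Formula: Delta E = sqrt(dL*^2 + da*^2 + db*^2)
Step 1: dL*^2 = 0.39^2 = 0.1521
Step 2: da*^2 = (-0.45)^2 = 0.2025
Step 3: db*^2 = 1.25^2 = 1.5625
Step 4: Sum = 0.1521 + 0.2025 + 1.5625 = 1.9171
Step 5: Delta E = sqrt(1.9171) = 1.38

1.38 Delta E


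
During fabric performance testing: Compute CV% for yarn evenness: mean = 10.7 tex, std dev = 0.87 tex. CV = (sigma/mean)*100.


Formula: CV% = (standard deviation / mean) * 100
Step 1: Ratio = 0.87 / 10.7 = 0.081308
Step 2: CV% = 0.081308 * 100 = 8.1308% ≈ 8.1%

8.1%


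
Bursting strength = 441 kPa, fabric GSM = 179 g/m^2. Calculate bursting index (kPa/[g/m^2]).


Formula: Bursting Index = Bursting Strength / Fabric GSM
BI = 441 kPa / 179 g/m^2
BI = 2.464 kPa/(g/m^2)

2.464 kPa/(g/m^2)


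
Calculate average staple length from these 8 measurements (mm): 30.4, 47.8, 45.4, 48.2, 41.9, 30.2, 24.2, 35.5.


Formula: Mean = sum of lengths / count
Sum = 30.4 + 47.8 + 45.4 + 48.2 + 41.9 + 30.2 + 24.2 + 35.5
Sum = 303.6 mm
Mean = 303.6 / 8 = 37.95 mm

37.95 mm


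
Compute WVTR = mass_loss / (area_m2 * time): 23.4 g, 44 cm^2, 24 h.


Formula: WVTR = mass_loss / (area * time)
Step 1: Convert area: 44 cm^2 = 0.0044 m^2
Step 2: WVTR = 23.4 g / (0.0044 m^2 * 24 h)
Step 3: WVTR = 23.4 / 0.1056 = 221.6 g/m^2/h

221.6 g/m^2/h


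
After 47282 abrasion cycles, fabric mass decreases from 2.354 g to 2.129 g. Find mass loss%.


Formula: Mass loss% = ((m_before - m_after) / m_before) * 100
Step 1: Mass loss = 2.354 - 2.129 = 0.225 g
Step 2: Ratio = 0.225 / 2.354 = 0.095582
Step 3: Mass loss% = 0.095582 * 100 = 9.5582% ≈ 9.56%

9.56%


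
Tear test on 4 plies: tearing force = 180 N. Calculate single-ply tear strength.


Formula: Per-ply strength = Total force / Number of plies
Per-ply = 180 N / 4
Per-ply = 45 N

45 N


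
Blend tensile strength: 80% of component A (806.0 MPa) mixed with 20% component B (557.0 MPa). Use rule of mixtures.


Formula: Blend property = (fraction_A * property_A) + (fraction_B * property_B)
Step 1: Contribution A = 80/100 * 806.0 MPa = 644.8 MPa
Step 2: Contribution B = 20/100 * 557.0 MPa = 111.4 MPa
Step 3: Blend tensile strength = 644.8 + 111.4 = 756.2 MPa

756.2 MPa


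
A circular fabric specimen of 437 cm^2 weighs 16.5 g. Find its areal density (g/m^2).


Formula: GSM = mass_g / area_m2
Step 1: Convert area: 437 cm^2 = 437 / 10000 = 0.0437 m^2
Step 2: GSM = 16.5 g / 0.0437 m^2 = 377.6 g/m^2

377.6 g/m^2


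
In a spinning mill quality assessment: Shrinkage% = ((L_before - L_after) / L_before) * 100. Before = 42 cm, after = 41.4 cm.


Formula: Shrinkage% = ((L_before - L_after) / L_before) * 100
Step 1: Shrinkage = 42 - 41.4 = 0.6 cm
Step 2: Shrinkage% = (0.6 / 42) * 100
Step 3: Shrinkage% = 0.014286 * 100 = 1.4286% ≈ 1.4%

1.4%


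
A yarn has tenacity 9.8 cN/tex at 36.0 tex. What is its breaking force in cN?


Formula: Breaking force = Tenacity * Linear density
F = 9.8 cN/tex * 36.0 tex
F = 352.80 cN

352.80 cN


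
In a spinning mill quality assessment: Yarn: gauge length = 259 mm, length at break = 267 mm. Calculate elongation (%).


Formula: Elongation (%) = ((L_break - L0) / L0) * 100
Step 1: Extension = 267 - 259 = 8 mm
Step 2: Elongation = (8 / 259) * 100
Step 3: Elongation = 0.030888 * 100 = 3.0888% ≈ 3.1%

3.1%


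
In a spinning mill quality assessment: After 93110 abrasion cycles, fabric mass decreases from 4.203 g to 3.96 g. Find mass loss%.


Formula: Mass loss% = ((m_before - m_after) / m_before) * 100
Step 1: Mass loss = 4.203 - 3.96 = 0.243 g
Step 2: Ratio = 0.243 / 4.203 = 0.0578158
Step 3: Mass loss% = 0.0578158 * 100 = 5.78158% ≈ 5.78%

5.78%


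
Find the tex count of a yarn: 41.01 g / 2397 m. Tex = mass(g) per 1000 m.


Formula: Tex = (mass_g / length_m) * 1000
Substituting: Tex = (41.01 / 2397) * 1000
Intermediate: 41.01 / 2397 = 0.01710889 g/m
Tex = 0.01710889 * 1000 = 17.11 tex

17.11 tex


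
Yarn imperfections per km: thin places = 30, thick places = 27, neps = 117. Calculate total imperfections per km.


Formula: Total = thin places + thick places + neps
Total = 30 + 27 + 117
Total = 174 imperfections/km

174 imperfections/km


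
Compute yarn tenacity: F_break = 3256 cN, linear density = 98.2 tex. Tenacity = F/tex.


Formula: Tenacity = Breaking force / Linear density
Tenacity = 3256 cN / 98.2 tex
Tenacity = 33.16 cN/tex

33.16 cN/tex


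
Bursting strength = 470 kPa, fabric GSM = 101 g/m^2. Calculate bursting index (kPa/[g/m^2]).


Formula: Bursting Index = Bursting Strength / Fabric GSM
BI = 470 kPa / 101 g/m^2
BI = 4.653 kPa/(g/m^2)

4.653 kPa/(g/m^2)


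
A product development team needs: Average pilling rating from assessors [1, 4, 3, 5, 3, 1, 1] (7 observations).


Formula: Mean = sum / count
Sum = 1 + 4 + 3 + 5 + 3 + 1 + 1 = 18
Mean = 18 / 7 = 2.6

2.6


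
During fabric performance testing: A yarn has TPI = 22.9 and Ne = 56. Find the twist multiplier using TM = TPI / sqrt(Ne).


Formula: TM = TPI / sqrt(Ne)
Step 1: sqrt(Ne) = sqrt(56) = 7.4833
Step 2: TM = 22.9 / 7.4833 = 3.06

3.06 TM


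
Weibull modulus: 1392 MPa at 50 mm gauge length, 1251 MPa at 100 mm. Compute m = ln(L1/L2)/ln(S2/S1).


Formula: m = ln(L1/L2) / ln(S2/S1)
Step 1: ln(L1/L2) = ln(50/100) = -0.69315
Step 2: S2/S1 = 1251/1392 = 0.89871
Step 3: ln(S2/S1) = ln(0.89871) = -0.10679
Step 4: m = -0.69315 / -0.10679 = 6.49

6.49 (Weibull m)


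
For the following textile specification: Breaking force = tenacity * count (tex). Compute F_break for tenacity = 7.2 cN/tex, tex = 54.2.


Formula: Breaking force = Tenacity * Linear density
F = 7.2 cN/tex * 54.2 tex
F = 390.24 cN

390.24 cN


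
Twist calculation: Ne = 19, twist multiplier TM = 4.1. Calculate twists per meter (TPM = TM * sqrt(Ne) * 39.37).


Formula: TPM = TM * sqrt(Ne) * 39.37
Step 1: sqrt(Ne) = sqrt(19) = 4.3589
Step 2: TM * sqrt(Ne) = 4.1 * 4.3589 = 17.8715
Step 3: TPM = 17.8715 * 39.37 = 704 twists/m

704 twists/m


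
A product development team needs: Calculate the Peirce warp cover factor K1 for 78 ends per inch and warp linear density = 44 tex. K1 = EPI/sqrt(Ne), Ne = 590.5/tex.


Formula: K1 = EPI / sqrt(Ne), with Ne = 590.5 / tex_warp
Step 1: Ne = 590.5 / 44 = 13.42
Step 2: sqrt(Ne) = sqrt(13.42) = 3.6633
Step 3: K1 = 78 / 3.6633 = 21.3

21.3


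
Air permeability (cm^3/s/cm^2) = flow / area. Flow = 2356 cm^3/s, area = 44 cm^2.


Formula: Air Permeability = Airflow / Test Area
AP = 2356 cm^3/s / 44 cm^2
AP = 53.5 cm^3/s/cm^2

53.5 cm^3/s/cm^2


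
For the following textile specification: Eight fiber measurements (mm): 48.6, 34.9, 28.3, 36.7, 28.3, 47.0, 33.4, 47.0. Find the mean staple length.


Formula: Mean = sum of lengths / count
Sum = 48.6 + 34.9 + 28.3 + 36.7 + 28.3 + 47.0 + 33.4 + 47.0
Sum = 304.2 mm
Mean = 304.2 / 8 = 38.03 mm

38.03 mm


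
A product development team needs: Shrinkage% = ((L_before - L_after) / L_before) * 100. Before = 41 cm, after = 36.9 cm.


Formula: Shrinkage% = ((L_before - L_after) / L_before) * 100
Step 1: Shrinkage = 41 - 36.9 = 4.1 cm
Step 2: Shrinkage% = (4.1 / 41) * 100
Step 3: Shrinkage% = 0.1 * 100 = 10.0%

10.0%


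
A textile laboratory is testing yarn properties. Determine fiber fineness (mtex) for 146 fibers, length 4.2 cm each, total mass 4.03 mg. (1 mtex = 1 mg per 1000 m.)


Formula: fineness (mtex) = mass (mg) / total length (km) = (mass_mg / total_length_m) * 1000
Step 1: Convert fiber length: 4.2 cm = 0.042 m
Step 2: Total fiber length = 146 * 0.042 = 6.132 m
Step 3: Linear density = 4.03 mg / 6.132 m = 0.6572 mg/m
Step 4: fineness = 0.6572 * 1000 = 657.2 mtex

657.2 mtex


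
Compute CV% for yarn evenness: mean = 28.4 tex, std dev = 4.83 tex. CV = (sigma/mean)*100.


Formula: CV% = (standard deviation / mean) * 100
Step 1: Ratio = 4.83 / 28.4 = 0.17007
Step 2: CV% = 0.17007 * 100 = 17.007% ≈ 17.0%

17.0%


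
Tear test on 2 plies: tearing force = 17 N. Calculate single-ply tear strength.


Formula: Per-ply strength = Total force / Number of plies
Per-ply = 17 N / 2
Per-ply = 8.5 N

8.5 N


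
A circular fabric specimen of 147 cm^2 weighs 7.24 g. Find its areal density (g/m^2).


Formula: GSM = mass_g / area_m2
Step 1: Convert area: 147 cm^2 = 147 / 10000 = 0.0147 m^2
Step 2: GSM = 7.24 g / 0.0147 m^2 = 492.5 g/m^2

492.5 g/m^2


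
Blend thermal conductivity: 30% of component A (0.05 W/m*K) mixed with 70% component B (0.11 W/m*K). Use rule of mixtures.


Formula: Blend property = (fraction_A * property_A) + (fraction_B * property_B)
Step 1: Contribution A = 30/100 * 0.05 W/m*K = 0.015 W/m*K
Step 2: Contribution B = 70/100 * 0.11 W/m*K = 0.077 W/m*K
Step 3: Blend thermal conductivity = 0.015 + 0.077 = 0.092 W/m*K

0.092 W/m*K


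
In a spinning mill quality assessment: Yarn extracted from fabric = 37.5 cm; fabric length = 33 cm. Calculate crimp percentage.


Formula: Crimp% = ((L_yarn - L_fabric) / L_fabric) * 100
Step 1: Extension = 37.5 - 33 = 4.5 cm
Step 2: Crimp% = (4.5 / 33) * 100
Step 3: Crimp% = 0.136364 * 100 = 13.6364% ≈ 13.6%

13.6%


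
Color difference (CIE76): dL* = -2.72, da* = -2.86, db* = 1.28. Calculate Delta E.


Formula: Delta E = sqrt(dL*^2 + da*^2 + db*^2)
Step 1: dL*^2 = (-2.72)^2 = 7.3984
Step 2: da*^2 = (-2.86)^2 = 8.1796
Step 3: db*^2 = 1.28^2 = 1.6384
Step 4: Sum = 7.3984 + 8.1796 + 1.6384 = 17.2164
Step 5: Delta E = sqrt(17.2164) = 4.15

4.15 Delta E


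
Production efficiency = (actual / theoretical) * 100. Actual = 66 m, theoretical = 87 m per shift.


Formula: Efficiency% = (Actual output / Theoretical output) * 100
Efficiency% = (66 / 87) * 100
Efficiency% = 0.758621 * 100 = 75.8621% ≈ 75.9%

75.9%


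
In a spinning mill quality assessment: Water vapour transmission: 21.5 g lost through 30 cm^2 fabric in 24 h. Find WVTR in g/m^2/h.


Formula: WVTR = mass_loss / (area * time)
Step 1: Convert area: 30 cm^2 = 0.003 m^2
Step 2: WVTR = 21.5 g / (0.003 m^2 * 24 h)
Step 3: WVTR = 21.5 / 0.072 = 298.6 g/m^2/h

298.6 g/m^2/h


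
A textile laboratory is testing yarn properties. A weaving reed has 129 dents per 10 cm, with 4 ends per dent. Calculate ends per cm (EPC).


Formula: EPC = (dents per 10 cm * ends per dent) / 10
Step 1: Total ends per 10 cm = 129 * 4 = 516
Step 2: EPC = 516 / 10 = 51.6 ends/cm

51.6 ends/cm


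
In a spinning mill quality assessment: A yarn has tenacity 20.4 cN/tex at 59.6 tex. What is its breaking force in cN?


Formula: Breaking force = Tenacity * Linear density
F = 20.4 cN/tex * 59.6 tex
F = 1215.84 cN

1215.84 cN


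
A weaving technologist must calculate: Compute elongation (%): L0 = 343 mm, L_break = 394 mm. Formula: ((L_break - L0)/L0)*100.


Formula: Elongation (%) = ((L_break - L0) / L0) * 100
Step 1: Extension = 394 - 343 = 51 mm
Step 2: Elongation = (51 / 343) * 100
Step 3: Elongation = 0.148688 * 100 = 14.8688% ≈ 14.9%

14.9%


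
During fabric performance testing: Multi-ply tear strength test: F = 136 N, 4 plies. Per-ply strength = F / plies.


Formula: Per-ply strength = Total force / Number of plies
Per-ply = 136 N / 4
Per-ply = 34 N

34 N


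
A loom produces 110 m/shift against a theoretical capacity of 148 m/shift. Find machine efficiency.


Formula: Efficiency% = (Actual output / Theoretical output) * 100
Efficiency% = (110 / 148) * 100
Efficiency% = 0.743243 * 100 = 74.3243% ≈ 74.3%

74.3%


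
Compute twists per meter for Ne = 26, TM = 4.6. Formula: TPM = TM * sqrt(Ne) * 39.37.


Formula: TPM = TM * sqrt(Ne) * 39.37
Step 1: sqrt(Ne) = sqrt(26) = 5.099
Step 2: TM * sqrt(Ne) = 4.6 * 5.099 = 23.4554
Step 3: TPM = 23.4554 * 39.37 = 923 twists/m

923 twists/m


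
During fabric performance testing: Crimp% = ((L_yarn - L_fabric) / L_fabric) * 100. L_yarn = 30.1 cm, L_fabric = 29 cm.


Formula: Crimp% = ((L_yarn - L_fabric) / L_fabric) * 100
Step 1: Extension = 30.1 - 29 = 1.1 cm
Step 2: Crimp% = (1.1 / 29) * 100
Step 3: Crimp% = 0.037931 * 100 = 3.7931% ≈ 3.8%

3.8%


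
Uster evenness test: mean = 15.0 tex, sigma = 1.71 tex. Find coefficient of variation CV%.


Formula: CV% = (standard deviation / mean) * 100
Step 1: Ratio = 1.71 / 15.0 = 0.114
Step 2: CV% = 0.114 * 100 = 11.4%

11.4%


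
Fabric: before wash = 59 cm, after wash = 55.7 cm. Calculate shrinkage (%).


Formula: Shrinkage% = ((L_before - L_after) / L_before) * 100
Step 1: Shrinkage = 59 - 55.7 = 3.3 cm
Step 2: Shrinkage% = (3.3 / 59) * 100
Step 3: Shrinkage% = 0.055932 * 100 = 5.5932% ≈ 5.6%

5.6%


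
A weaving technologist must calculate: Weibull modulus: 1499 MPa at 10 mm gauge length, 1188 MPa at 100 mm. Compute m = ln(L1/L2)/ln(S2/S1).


Formula: m = ln(L1/L2) / ln(S2/S1)
Step 1: ln(L1/L2) = ln(10/100) = -2.30259
Step 2: S2/S1 = 1188/1499 = 0.79253
Step 3: ln(S2/S1) = ln(0.79253) = -0.23252
Step 4: m = -2.30259 / -0.23252 = 9.90

9.90 (Weibull m)


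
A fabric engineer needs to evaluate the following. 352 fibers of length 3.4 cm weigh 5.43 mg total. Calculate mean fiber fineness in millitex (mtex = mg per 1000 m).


Formula: fineness (mtex) = mass (mg) / total length (km) = (mass_mg / total_length_m) * 1000
Step 1: Convert fiber length: 3.4 cm = 0.034 m
Step 2: Total fiber length = 352 * 0.034 = 11.968 m
Step 3: Linear density = 5.43 mg / 11.968 m = 0.4537 mg/m
Step 4: fineness = 0.4537 * 1000 = 453.7 mtex

453.7 mtex


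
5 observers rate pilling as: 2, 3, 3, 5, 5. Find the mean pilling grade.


Formula: Mean = sum / count
Sum = 2 + 3 + 3 + 5 + 5 = 18
Mean = 18 / 5 = 3.6

3.6


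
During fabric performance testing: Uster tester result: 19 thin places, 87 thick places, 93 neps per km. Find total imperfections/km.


Formula: Total = thin places + thick places + neps
Total = 19 + 87 + 93
Total = 199 imperfections/km

199 imperfections/km


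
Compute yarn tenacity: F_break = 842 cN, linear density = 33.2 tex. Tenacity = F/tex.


Formula: Tenacity = Breaking force / Linear density
Tenacity = 842 cN / 33.2 tex
Tenacity = 25.36 cN/tex

25.36 cN/tex


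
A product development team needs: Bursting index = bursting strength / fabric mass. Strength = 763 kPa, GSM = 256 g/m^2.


Formula: Bursting Index = Bursting Strength / Fabric GSM
BI = 763 kPa / 256 g/m^2
BI = 2.980 kPa/(g/m^2)

2.980 kPa/(g/m^2)


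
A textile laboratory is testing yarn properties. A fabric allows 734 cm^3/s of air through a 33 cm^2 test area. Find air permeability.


Formula: Air Permeability = Airflow / Test Area
AP = 734 cm^3/s / 33 cm^2
AP = 22.2 cm^3/s/cm^2

22.2 cm^3/s/cm^2


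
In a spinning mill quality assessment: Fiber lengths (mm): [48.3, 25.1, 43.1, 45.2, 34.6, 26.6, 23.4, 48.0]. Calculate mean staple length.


Formula: Mean = sum of lengths / count
Sum = 48.3 + 25.1 + 43.1 + 45.2 + 34.6 + 26.6 + 23.4 + 48.0
Sum = 294.3 mm
Mean = 294.3 / 8 = 36.79 mm

36.79 mm


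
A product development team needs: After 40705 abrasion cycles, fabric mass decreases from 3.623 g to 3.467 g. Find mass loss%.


Formula: Mass loss% = ((m_before - m_after) / m_before) * 100
Step 1: Mass loss = 3.623 - 3.467 = 0.156 g
Step 2: Ratio = 0.156 / 3.623 = 0.0430582
Step 3: Mass loss% = 0.0430582 * 100 = 4.30582% ≈ 4.31%

4.31%


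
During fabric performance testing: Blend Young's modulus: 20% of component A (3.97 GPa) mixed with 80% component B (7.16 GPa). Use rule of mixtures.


Formula: Blend property = (fraction_A * property_A) + (fraction_B * property_B)
Step 1: Contribution A = 20/100 * 3.97 GPa = 0.794 GPa
Step 2: Contribution B = 80/100 * 7.16 GPa = 5.728 GPa
Step 3: Blend Young's modulus = 0.794 + 5.728 = 6.522 GPa

6.522 GPa


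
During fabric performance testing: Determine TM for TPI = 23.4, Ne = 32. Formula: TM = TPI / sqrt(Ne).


Formula: TM = TPI / sqrt(Ne)
Step 1: sqrt(Ne) = sqrt(32) = 5.6569
Step 2: TM = 23.4 / 5.6569 = 4.14

4.14 TM


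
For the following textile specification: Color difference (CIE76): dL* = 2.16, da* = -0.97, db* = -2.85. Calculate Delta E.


Formula: Delta E = sqrt(dL*^2 + da*^2 + db*^2)
Step 1: dL*^2 = 2.16^2 = 4.6656
Step 2: da*^2 = (-0.97)^2 = 0.9409
Step 3: db*^2 = (-2.85)^2 = 8.1225
Step 4: Sum = 4.6656 + 0.9409 + 8.1225 = 13.729
Step 5: Delta E = sqrt(13.729) = 3.71

3.71 Delta E


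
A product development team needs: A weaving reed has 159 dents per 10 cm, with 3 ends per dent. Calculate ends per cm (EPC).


Formula: EPC = (dents per 10 cm * ends per dent) / 10
Step 1: Total ends per 10 cm = 159 * 3 = 477
Step 2: EPC = 477 / 10 = 47.7 ends/cm

47.7 ends/cm


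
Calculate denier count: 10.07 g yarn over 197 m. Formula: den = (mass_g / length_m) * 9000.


Formula: den = (mass_g / length_m) * 9000
Substituting: den = (10.07 / 197) * 9000
Intermediate: 10.07 / 197 = 0.05111675 g/m
den = 0.05111675 * 9000 = 460.1 denier

460.1 denier


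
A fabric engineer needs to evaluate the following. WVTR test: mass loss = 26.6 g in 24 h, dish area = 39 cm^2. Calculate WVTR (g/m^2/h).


Formula: WVTR = mass_loss / (area * time)
Step 1: Convert area: 39 cm^2 = 0.0039 m^2
Step 2: WVTR = 26.6 g / (0.0039 m^2 * 24 h)
Step 3: WVTR = 26.6 / 0.0936 = 284.2 g/m^2/h

284.2 g/m^2/h


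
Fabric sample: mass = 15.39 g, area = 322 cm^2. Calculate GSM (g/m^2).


Formula: GSM = mass_g / area_m2
Step 1: Convert area: 322 cm^2 = 322 / 10000 = 0.0322 m^2
Step 2: GSM = 15.39 g / 0.0322 m^2 = 478.0 g/m^2

478.0 g/m^2


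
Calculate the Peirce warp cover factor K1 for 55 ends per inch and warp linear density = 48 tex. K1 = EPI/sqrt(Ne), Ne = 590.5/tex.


Formula: K1 = EPI / sqrt(Ne), with Ne = 590.5 / tex_warp
Step 1: Ne = 590.5 / 48 = 12.302
Step 2: sqrt(Ne) = sqrt(12.302) = 3.5074
Step 3: K1 = 55 / 3.5074 = 15.7

15.7


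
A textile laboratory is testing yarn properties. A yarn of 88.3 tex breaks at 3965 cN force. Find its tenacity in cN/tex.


Formula: Tenacity = Breaking force / Linear density
Tenacity = 3965 cN / 88.3 tex
Tenacity = 44.90 cN/tex

44.90 cN/tex


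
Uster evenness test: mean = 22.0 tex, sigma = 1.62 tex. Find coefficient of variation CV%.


Formula: CV% = (standard deviation / mean) * 100
Step 1: Ratio = 1.62 / 22.0 = 0.073636
Step 2: CV% = 0.073636 * 100 = 7.3636% ≈ 7.4%

7.4%


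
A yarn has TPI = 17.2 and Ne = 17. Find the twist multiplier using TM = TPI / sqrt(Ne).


Formula: TM = TPI / sqrt(Ne)
Step 1: sqrt(Ne) = sqrt(17) = 4.1231
Step 2: TM = 17.2 / 4.1231 = 4.17

4.17 TM


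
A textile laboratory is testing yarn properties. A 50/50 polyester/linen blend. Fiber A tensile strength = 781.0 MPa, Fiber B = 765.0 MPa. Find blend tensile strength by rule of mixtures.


Formula: Blend property = (fraction_A * property_A) + (fraction_B * property_B)
Step 1: Contribution A = 50/100 * 781.0 MPa = 390.5 MPa
Step 2: Contribution B = 50/100 * 765.0 MPa = 382.5 MPa
Step 3: Blend tensile strength = 390.5 + 382.5 = 773.0 MPa

773.0 MPa


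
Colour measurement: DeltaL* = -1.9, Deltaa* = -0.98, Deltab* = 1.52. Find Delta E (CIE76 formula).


Formula: Delta E = sqrt(dL*^2 + da*^2 + db*^2)
Step 1: dL*^2 = (-1.9)^2 = 3.61
Step 2: da*^2 = (-0.98)^2 = 0.9604
Step 3: db*^2 = 1.52^2 = 2.3104
Step 4: Sum = 3.61 + 0.9604 + 2.3104 = 6.8808
Step 5: Delta E = sqrt(6.8808) = 2.62

2.62 Delta E


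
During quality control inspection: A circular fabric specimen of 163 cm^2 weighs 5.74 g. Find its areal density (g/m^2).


Formula: GSM = mass_g / area_m2
Step 1: Convert area: 163 cm^2 = 163 / 10000 = 0.0163 m^2
Step 2: GSM = 5.74 g / 0.0163 m^2 = 352.1 g/m^2

352.1 g/m^2


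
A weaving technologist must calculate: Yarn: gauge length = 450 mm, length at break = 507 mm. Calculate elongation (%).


Formula: Elongation (%) = ((L_break - L0) / L0) * 100
Step 1: Extension = 507 - 450 = 57 mm
Step 2: Elongation = (57 / 450) * 100
Step 3: Elongation = 0.126667 * 100 = 12.6667% ≈ 12.7%

12.7%


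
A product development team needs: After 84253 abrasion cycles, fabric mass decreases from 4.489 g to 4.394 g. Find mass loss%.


Formula: Mass loss% = ((m_before - m_after) / m_before) * 100
Step 1: Mass loss = 4.489 - 4.394 = 0.095 g
Step 2: Ratio = 0.095 / 4.489 = 0.0211628
Step 3: Mass loss% = 0.0211628 * 100 = 2.11628% ≈ 2.12%

2.12%


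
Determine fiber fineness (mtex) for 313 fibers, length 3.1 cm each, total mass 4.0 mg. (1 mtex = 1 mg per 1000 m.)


Formula: fineness (mtex) = mass (mg) / total length (km) = (mass_mg / total_length_m) * 1000
Step 1: Convert fiber length: 3.1 cm = 0.031 m
Step 2: Total fiber length = 313 * 0.031 = 9.703 m
Step 3: Linear density = 4.0 mg / 9.703 m = 0.4122 mg/m
Step 4: fineness = 0.4122 * 1000 = 412.2 mtex

412.2 mtex


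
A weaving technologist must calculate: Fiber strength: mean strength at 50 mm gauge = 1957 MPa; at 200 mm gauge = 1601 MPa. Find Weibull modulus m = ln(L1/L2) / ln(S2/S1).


Formula: m = ln(L1/L2) / ln(S2/S1)
Step 1: ln(L1/L2) = ln(50/200) = -1.38629
Step 2: S2/S1 = 1601/1957 = 0.81809
Step 3: ln(S2/S1) = ln(0.81809) = -0.20078
Step 4: m = -1.38629 / -0.20078 = 6.90

6.90 (Weibull m)


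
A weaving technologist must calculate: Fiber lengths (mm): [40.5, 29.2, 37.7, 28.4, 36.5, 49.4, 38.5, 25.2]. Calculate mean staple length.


Formula: Mean = sum of lengths / count
Sum = 40.5 + 29.2 + 37.7 + 28.4 + 36.5 + 49.4 + 38.5 + 25.2
Sum = 285.4 mm
Mean = 285.4 / 8 = 35.68 mm

35.68 mm


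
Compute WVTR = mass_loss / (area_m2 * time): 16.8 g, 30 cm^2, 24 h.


Formula: WVTR = mass_loss / (area * time)
Step 1: Convert area: 30 cm^2 = 0.003 m^2
Step 2: WVTR = 16.8 g / (0.003 m^2 * 24 h)
Step 3: WVTR = 16.8 / 0.072 = 233.3 g/m^2/h

233.3 g/m^2/h


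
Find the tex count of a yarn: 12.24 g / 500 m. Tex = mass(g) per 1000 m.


Formula: Tex = (mass_g / length_m) * 1000
Substituting: Tex = (12.24 / 500) * 1000
Intermediate: 12.24 / 500 = 0.02448 g/m
Tex = 0.02448 * 1000 = 24.48 tex

24.48 tex


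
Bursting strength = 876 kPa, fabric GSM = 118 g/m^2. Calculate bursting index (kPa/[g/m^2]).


Formula: Bursting Index = Bursting Strength / Fabric GSM
BI = 876 kPa / 118 g/m^2
BI = 7.424 kPa/(g/m^2)

7.424 kPa/(g/m^2)


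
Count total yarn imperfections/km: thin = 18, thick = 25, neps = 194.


Formula: Total = thin places + thick places + neps
Total = 18 + 25 + 194
Total = 237 imperfections/km

237 imperfections/km


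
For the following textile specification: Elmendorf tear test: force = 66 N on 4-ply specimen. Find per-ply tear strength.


Formula: Per-ply strength = Total force / Number of plies
Per-ply = 66 N / 4
Per-ply = 16.5 N

16.5 N


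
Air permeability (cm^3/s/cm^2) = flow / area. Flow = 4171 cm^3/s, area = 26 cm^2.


Formula: Air Permeability = Airflow / Test Area
AP = 4171 cm^3/s / 26 cm^2
AP = 160.4 cm^3/s/cm^2

160.4 cm^3/s/cm^2


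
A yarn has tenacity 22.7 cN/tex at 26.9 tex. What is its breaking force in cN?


Formula: Breaking force = Tenacity * Linear density
F = 22.7 cN/tex * 26.9 tex
F = 610.63 cN

610.63 cN


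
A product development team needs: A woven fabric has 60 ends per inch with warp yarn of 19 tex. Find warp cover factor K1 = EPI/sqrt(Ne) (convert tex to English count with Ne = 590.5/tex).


Formula: K1 = EPI / sqrt(Ne), with Ne = 590.5 / tex_warp
Step 1: Ne = 590.5 / 19 = 31.079
Step 2: sqrt(Ne) = sqrt(31.079) = 5.5749
Step 3: K1 = 60 / 5.5749 = 10.8

10.8


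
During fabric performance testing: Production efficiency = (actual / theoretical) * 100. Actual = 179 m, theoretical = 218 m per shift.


Formula: Efficiency% = (Actual output / Theoretical output) * 100
Efficiency% = (179 / 218) * 100
Efficiency% = 0.821101 * 100 = 82.1101% ≈ 82.1%

82.1%


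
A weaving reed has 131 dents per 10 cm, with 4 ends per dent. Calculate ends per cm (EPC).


Formula: EPC = (dents per 10 cm * ends per dent) / 10
Step 1: Total ends per 10 cm = 131 * 4 = 524
Step 2: EPC = 524 / 10 = 52.4 ends/cm

52.4 ends/cm


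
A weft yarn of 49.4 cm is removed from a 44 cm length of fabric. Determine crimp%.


Formula: Crimp% = ((L_yarn - L_fabric) / L_fabric) * 100
Step 1: Extension = 49.4 - 44 = 5.4 cm
Step 2: Crimp% = (5.4 / 44) * 100
Step 3: Crimp% = 0.122727 * 100 = 12.2727% ≈ 12.3%

12.3%


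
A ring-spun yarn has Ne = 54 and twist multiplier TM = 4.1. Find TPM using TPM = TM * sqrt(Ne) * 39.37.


Formula: TPM = TM * sqrt(Ne) * 39.37
Step 1: sqrt(Ne) = sqrt(54) = 7.3485
Step 2: TM * sqrt(Ne) = 4.1 * 7.3485 = 30.1289
Step 3: TPM = 30.1289 * 39.37 = 1186 twists/m

1186 twists/m


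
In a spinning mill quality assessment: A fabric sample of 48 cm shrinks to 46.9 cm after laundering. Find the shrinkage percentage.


Formula: Shrinkage% = ((L_before - L_after) / L_before) * 100
Step 1: Shrinkage = 48 - 46.9 = 1.1 cm
Step 2: Shrinkage% = (1.1 / 48) * 100
Step 3: Shrinkage% = 0.022917 * 100 = 2.2917% ≈ 2.3%

2.3%


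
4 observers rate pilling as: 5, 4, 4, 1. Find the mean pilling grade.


Formula: Mean = sum / count
Sum = 5 + 4 + 4 + 1 = 14
Mean = 14 / 4 = 3.5

3.5


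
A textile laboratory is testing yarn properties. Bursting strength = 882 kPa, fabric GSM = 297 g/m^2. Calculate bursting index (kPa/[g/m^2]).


Formula: Bursting Index = Bursting Strength / Fabric GSM
BI = 882 kPa / 297 g/m^2
BI = 2.970 kPa/(g/m^2)

2.970 kPa/(g/m^2)


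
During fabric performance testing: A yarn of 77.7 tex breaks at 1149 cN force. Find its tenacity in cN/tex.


Formula: Tenacity = Breaking force / Linear density
Tenacity = 1149 cN / 77.7 tex
Tenacity = 14.79 cN/tex

14.79 cN/tex


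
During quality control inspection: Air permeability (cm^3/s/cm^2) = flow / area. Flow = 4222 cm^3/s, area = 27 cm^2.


Formula: Air Permeability = Airflow / Test Area
AP = 4222 cm^3/s / 27 cm^2
AP = 156.4 cm^3/s/cm^2

156.4 cm^3/s/cm^2
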